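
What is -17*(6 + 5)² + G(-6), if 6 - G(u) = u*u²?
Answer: -1835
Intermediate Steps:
G(u) = 6 - u³ (G(u) = 6 - u*u² = 6 - u³)
-17*(6 + 5)² + G(-6) = -17*(6 + 5)² + (6 - 1*(-6)³) = -17*11² + (6 - 1*(-216)) = -17*121 + (6 + 216) = -2057 + 222 = -1835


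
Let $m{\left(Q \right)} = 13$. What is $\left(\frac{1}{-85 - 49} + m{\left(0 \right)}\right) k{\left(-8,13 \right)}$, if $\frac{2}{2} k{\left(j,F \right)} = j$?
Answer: $- \frac{6964}{67} \approx -103.94$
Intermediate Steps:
$k{\left(j,F \right)} = j$
$\left(\frac{1}{-85 - 49} + m{\left(0 \right)}\right) k{\left(-8,13 \right)} = \left(\frac{1}{-85 - 49} + 13\right) \left(-8\right) = \left(\frac{1}{-134} + 13\right) \left(-8\right) = \left(- \frac{1}{134} + 13\right) \left(-8\right) = \frac{1741}{134} \left(-8\right) = - \frac{6964}{67}$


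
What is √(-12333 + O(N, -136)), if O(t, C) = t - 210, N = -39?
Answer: 3*I*√1398 ≈ 112.17*I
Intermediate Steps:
O(t, C) = -210 + t
√(-12333 + O(N, -136)) = √(-12333 + (-210 - 39)) = √(-12333 - 249) = √(-12582) = 3*I*√1398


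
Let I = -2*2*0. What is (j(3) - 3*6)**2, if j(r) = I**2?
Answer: 324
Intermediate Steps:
I = 0 (I = -4*0 = 0)
j(r) = 0 (j(r) = 0**2 = 0)
(j(3) - 3*6)**2 = (0 - 3*6)**2 = (0 - 18)**2 = (-18)**2 = 324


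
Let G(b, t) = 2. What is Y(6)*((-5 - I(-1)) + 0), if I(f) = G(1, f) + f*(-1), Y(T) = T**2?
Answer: -288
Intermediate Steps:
I(f) = 2 - f (I(f) = 2 + f*(-1) = 2 - f)
Y(6)*((-5 - I(-1)) + 0) = 6**2*((-5 - (2 - 1*(-1))) + 0) = 36*((-5 - (2 + 1)) + 0) = 36*((-5 - 1*3) + 0) = 36*((-5 - 3) + 0) = 36*(-8 + 0) = 36*(-8) = -288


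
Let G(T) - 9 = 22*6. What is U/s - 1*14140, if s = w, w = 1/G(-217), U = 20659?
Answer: 2898779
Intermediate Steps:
G(T) = 141 (G(T) = 9 + 22*6 = 9 + 132 = 141)
w = 1/141 ≈ 0.0070922
s = 1/141 ≈ 0.0070922
U/s - 1*14140 = 20659/(1/141) - 1*14140 = 20659*141 - 14140 = 2912919 - 14140 = 2898779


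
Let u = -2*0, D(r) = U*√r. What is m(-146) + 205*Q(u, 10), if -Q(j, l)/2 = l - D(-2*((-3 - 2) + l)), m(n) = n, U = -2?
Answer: -4246 - 820*I*√10 ≈ -4246.0 - 2593.1*I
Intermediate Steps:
D(r) = -2*√r
u = 0
Q(j, l) = -4*√(10 - 2*l) - 2*l (Q(j, l) = -2*(l - (-2)*√(-2*((-3 - 2) + l))) = -2*(l - (-2)*√(-2*(-5 + l))) = -2*(l - (-2)*√(10 - 2*l)) = -2*(l + 2*√(10 - 2*l)) = -4*√(10 - 2*l) - 2*l)
m(-146) + 205*Q(u, 10) = -146 + 205*(-4*√(10 - 2*10) - 2*10) = -146 + 205*(-4*√(10 - 20) - 20) = -146 + 205*(-4*I*√10 - 20) = -146 + 205*(-20 - 4*I*√10) = -146 + (-4100 - 820*I*√10) = -4246 - 820*I*√10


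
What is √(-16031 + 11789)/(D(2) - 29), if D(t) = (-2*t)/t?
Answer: -I*√4242/31 ≈ -2.101*I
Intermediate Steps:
D(t) = -2
√(-16031 + 11789)/(D(2) - 29) = √(-16031 + 11789)/(-2 - 29) = √(-4242)/(-31) = (I*√4242)*(-1/31) = -I*√4242/31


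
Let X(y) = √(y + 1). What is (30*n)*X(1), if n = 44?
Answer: 1320*√2 ≈ 1866.8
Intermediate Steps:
X(y) = √(1 + y)
(30*n)*X(1) = (30*44)*√(1 + 1) = 1320*√2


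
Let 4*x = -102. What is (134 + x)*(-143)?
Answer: -31031/2 ≈ -15516.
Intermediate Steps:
x = -51/2 (x = (¼)*(-102) = -51/2 ≈ -25.500)
(134 + x)*(-143) = (134 - 51/2)*(-143) = (217/2)*(-143) = -31031/2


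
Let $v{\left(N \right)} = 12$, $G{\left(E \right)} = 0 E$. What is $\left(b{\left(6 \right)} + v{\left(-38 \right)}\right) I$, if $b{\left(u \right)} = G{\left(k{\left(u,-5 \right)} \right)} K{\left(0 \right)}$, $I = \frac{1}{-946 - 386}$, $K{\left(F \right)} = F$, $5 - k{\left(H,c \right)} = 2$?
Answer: $- \frac{1}{111} \approx -0.009009$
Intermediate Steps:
$k{\left(H,c \right)} = 3$ ($k{\left(H,c \right)} = 5 - 2 = 3$)
$G{\left(E \right)} = 0$
$I = - \frac{1}{1332}$ ($I = \frac{1}{-1332} = - \frac{1}{1332} \approx -0.00075075$)
$b{\left(u \right)} = 0$ ($b{\left(u \right)} = 0 \cdot 0 = 0$)
$\left(b{\left(6 \right)} + v{\left(-38 \right)}\right) I = \left(0 + 12\right) \left(- \frac{1}{1332}\right) = 12 \left(- \frac{1}{1332}\right) = - \frac{1}{111}$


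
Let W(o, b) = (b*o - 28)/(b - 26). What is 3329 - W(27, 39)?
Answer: 42252/13 ≈ 3250.2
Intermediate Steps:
W(o, b) = (-28 + b*o)/(-26 + b)
3329 - W(27, 39) = 3329 - (-28 + 39*27)/(-26 + 39) = 3329 - (-28 + 1053)/13 = 3329 - 1025/13 = 42252/13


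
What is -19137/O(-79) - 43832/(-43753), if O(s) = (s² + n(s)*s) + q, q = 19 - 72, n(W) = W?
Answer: -97504411/181268679 ≈ -0.53790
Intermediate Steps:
q = -53
O(s) = -53 + 2*s² (O(s) = (s² + s*s) - 53 = (s² + s²) - 53 = 2*s² - 53 = -53 + 2*s²)
-19137/O(-79) - 43832/(-43753) = -19137/(-53 + 2*(-79)²) - 43832/(-43753) = -19137/(-53 + 2*6241) - 43832*(-1/43753) = -19137/(-53 + 12482) + 43832/43753 = -19137/12429 + 43832/43753 = -19137*1/12429 + 43832/43753 = -6379/4143 + 43832/43753 = -97504411/181268679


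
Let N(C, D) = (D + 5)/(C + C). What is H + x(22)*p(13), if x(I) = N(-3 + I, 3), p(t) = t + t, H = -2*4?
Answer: -48/19 ≈ -2.5263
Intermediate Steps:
H = -8
p(t) = 2*t
N(C, D) = (5 + D)/(2*C) (N(C, D) = (5 + D)/((2*C)) = (5 + D)*(1/(2*C)) = (5 + D)/(2*C))
x(I) = 4/(-3 + I) (x(I) = (5 + 3)/(2*(-3 + I)) = (½)*8/(-3 + I) = 4/(-3 + I))
H + x(22)*p(13) = -8 + (4/(-3 + 22))*(2*13) = -8 + (4/19)*26 = -8 + 104/19 = -48/19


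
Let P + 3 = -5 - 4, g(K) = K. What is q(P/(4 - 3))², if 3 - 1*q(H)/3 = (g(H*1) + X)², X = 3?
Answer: 54756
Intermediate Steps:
P = -12 (P = -3 + (-5 - 4) = -3 - 9 = -12)
q(H) = 9 - 3*(3 + H)² (q(H) = 9 - 3*(H*1 + 3)² = 9 - 3*(H + 3)² = 9 - 3*(3 + H)²)
q(P/(4 - 3))² = (9 - 3*(3 - 12/(4 - 3))²)² = (9 - 3*(3 - 12/1)²)² = (9 - 3*(3 - 12*1)²)² = (9 - 3*(3 - 12)²)² = (9 - 3*(-9)²)² = (9 - 3*81)² = (9 - 243)² = (-234)² = 54756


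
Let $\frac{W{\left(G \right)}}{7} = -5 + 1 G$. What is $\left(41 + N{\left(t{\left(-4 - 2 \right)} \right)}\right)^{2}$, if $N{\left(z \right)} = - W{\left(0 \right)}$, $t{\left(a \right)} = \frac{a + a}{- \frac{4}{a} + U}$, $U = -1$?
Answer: $5776$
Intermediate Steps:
$W{\left(G \right)} = -35 + 7 G$ ($W{\left(G \right)} = 7 \left(-5 + 1 G\right) = 7 \left(-5 + G\right) = -35 + 7 G$)
$t{\left(a \right)} = \frac{2 a}{-1 - \frac{4}{a}}$ ($t{\left(a \right)} = \frac{a + a}{- \frac{4}{a} - 1} = \frac{2 a}{-1 - \frac{4}{a}}$)
$N{\left(z \right)} = 35$ ($N{\left(z \right)} = - (-35 + 7 \cdot 0) = - (-35 + 0) = \left(-1\right) \left(-35\right) = 35$)
$\left(41 + N{\left(t{\left(-4 - 2 \right)} \right)}\right)^{2} = \left(41 + 35\right)^{2} = 76^{2} = 5776$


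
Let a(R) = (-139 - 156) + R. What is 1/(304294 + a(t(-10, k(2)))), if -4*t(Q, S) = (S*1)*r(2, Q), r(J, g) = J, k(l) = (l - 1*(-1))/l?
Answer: 4/1215993 ≈ 3.2895e-6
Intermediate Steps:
k(l) = (1 + l)/l (k(l) = (l + 1)/l = (1 + l)/l)
t(Q, S) = -S/2 (t(Q, S) = -S*1*2/4 = -S*2/4 = -S/2)
a(R) = -295 + R
1/(304294 + a(t(-10, k(2)))) = 1/(304294 + (-295 - (1 + 2)/(2*2))) = 1/(304294 + (-295 - 3/4)) = 1/(304294 + (-295 - ½*3/2)) = 1/(304294 + (-295 - ¾)) = 1/(304294 - 1183/4) = 1/(1215993/4) = 4/1215993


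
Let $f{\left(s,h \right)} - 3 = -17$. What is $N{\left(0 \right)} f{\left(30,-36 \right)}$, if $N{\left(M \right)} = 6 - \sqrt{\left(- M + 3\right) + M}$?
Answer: $-84 + 14 \sqrt{3} \approx -59.751$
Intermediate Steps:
$f{\left(s,h \right)} = -14$ ($f{\left(s,h \right)} = 3 - 17 = -14$)
$N{\left(M \right)} = 6 - \sqrt{3}$ ($N{\left(M \right)} = 6 - \sqrt{\left(3 - M\right) + M} = 6 - \sqrt{3}$)
$N{\left(0 \right)} f{\left(30,-36 \right)} = \left(6 - \sqrt{3}\right) \left(-14\right) = -84 + 14 \sqrt{3}$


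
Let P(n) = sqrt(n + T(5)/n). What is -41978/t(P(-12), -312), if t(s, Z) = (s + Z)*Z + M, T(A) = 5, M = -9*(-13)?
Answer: -104903022/243586031 - 167912*I*sqrt(447)/730758093 ≈ -0.43066 - 0.004858*I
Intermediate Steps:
M = 117
P(n) = sqrt(n + 5/n)
t(s, Z) = 117 + Z*(Z + s) (t(s, Z) = (s + Z)*Z + 117 = (Z + s)*Z + 117 = Z*(Z + s) + 117 = 117 + Z*(Z + s))
-41978/t(P(-12), -312) = -41978/(117 + (-312)**2 - 312*sqrt(-12 + 5/(-12))) = -41978/(117 + 97344 - 312*sqrt(-12 + 5*(-1/12))) = -41978/(117 + 97344 - 312*sqrt(-12 - 5/12)) = -41978/(117 + 97344 - 52*I*sqrt(447)) = -41978/(97461 - 52*I*sqrt(447))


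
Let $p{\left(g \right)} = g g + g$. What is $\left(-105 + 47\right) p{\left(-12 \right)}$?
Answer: $-7656$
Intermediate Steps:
$p{\left(g \right)} = g + g^{2}$ ($p{\left(g \right)} = g^{2} + g = g + g^{2}$)
$\left(-105 + 47\right) p{\left(-12 \right)} = \left(-105 + 47\right) \left(- 12 \left(1 - 12\right)\right) = - 58 \left(\left(-12\right) \left(-11\right)\right) = \left(-58\right) 132 = -7656$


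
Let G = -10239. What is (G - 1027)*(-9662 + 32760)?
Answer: -260222068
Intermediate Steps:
(G - 1027)*(-9662 + 32760) = (-10239 - 1027)*(-9662 + 32760) = -11266*23098 = -260222068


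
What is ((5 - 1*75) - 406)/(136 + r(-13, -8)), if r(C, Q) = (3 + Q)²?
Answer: -68/23 ≈ -2.9565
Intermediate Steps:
((5 - 1*75) - 406)/(136 + r(-13, -8)) = ((5 - 1*75) - 406)/(136 + (3 - 8)²) = ((5 - 75) - 406)/(136 + (-5)²) = (-70 - 406)/(136 + 25) = -476/161 = -476*1/161 = -68/23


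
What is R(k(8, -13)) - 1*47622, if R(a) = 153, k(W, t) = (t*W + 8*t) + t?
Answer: -47469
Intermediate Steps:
k(W, t) = 9*t + W*t (k(W, t) = (W*t + 8*t) + t = (8*t + W*t) + t = 9*t + W*t)
R(k(8, -13)) - 1*47622 = 153 - 1*47622 = 153 - 47622 = -47469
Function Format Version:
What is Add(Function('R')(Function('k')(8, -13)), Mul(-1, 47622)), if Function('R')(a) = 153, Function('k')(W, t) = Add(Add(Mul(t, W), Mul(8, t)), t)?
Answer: -47469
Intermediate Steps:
Function('k')(W, t) = Add(Mul(9, t), Mul(W, t)) (Function('k')(W, t) = Add(Add(Mul(W, t), Mul(8, t)), t) = Add(Add(Mul(8, t), Mul(W, t)), t) = Add(Mul(9, t), Mul(W, t)))
Add(Function('R')(Function('k')(8, -13)), Mul(-1, 47622)) = Add(153, Mul(-1, 47622)) = Add(153, -47622) = -47469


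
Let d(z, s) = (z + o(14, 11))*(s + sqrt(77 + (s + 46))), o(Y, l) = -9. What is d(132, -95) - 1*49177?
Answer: -60862 + 246*sqrt(7) ≈ -60211.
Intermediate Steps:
d(z, s) = (-9 + z)*(s + sqrt(123 + s)) (d(z, s) = (z - 9)*(s + sqrt(77 + (s + 46))) = (-9 + z)*(s + sqrt(77 + (46 + s))) = (-9 + z)*(s + sqrt(123 + s)))
d(132, -95) - 1*49177 = (-9*(-95) - 9*sqrt(123 - 95) - 95*132 + 132*sqrt(123 - 95)) - 1*49177 = (855 - 18*sqrt(7) - 12540 + 132*sqrt(28)) - 49177 = (855 - 18*sqrt(7) - 12540 + 132*(2*sqrt(7))) - 49177 = (855 - 18*sqrt(7) - 12540 + 264*sqrt(7)) - 49177 = (-11685 + 246*sqrt(7)) - 49177 = -60862 + 246*sqrt(7)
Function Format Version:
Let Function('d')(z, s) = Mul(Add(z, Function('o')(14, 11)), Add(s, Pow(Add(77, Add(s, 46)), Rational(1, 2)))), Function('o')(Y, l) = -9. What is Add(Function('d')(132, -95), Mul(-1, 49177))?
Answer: Add(-60862, Mul(246, Pow(7, Rational(1, 2)))) ≈ -60211.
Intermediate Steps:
Function('d')(z, s) = Mul(Add(-9, z), Add(s, Pow(Add(123, s), Rational(1, 2)))) (Function('d')(z, s) = Mul(Add(z, -9), Add(s, Pow(Add(77, Add(s, 46)), Rational(1, 2)))) = Mul(Add(-9, z), Add(s, Pow(Add(77, Add(46, s)), Rational(1, 2)))) = Mul(Add(-9, z), Add(s, Pow(Add(123, s), Rational(1, 2)))))
Add(Function('d')(132, -95), Mul(-1, 49177)) = Add(Add(Mul(-9, -95), Mul(-9, Pow(Add(123, -95), Rational(1, 2))), Mul(-95, 132), Mul(132, Pow(Add(123, -95), Rational(1, 2)))), Mul(-1, 49177)) = Add(Add(855, Mul(-9, Pow(28, Rational(1, 2))), -12540, Mul(132, Pow(28, Rational(1, 2)))), -49177) = Add(Add(855, Mul(-9, Mul(2, Pow(7, Rational(1, 2)))), -12540, Mul(132, Mul(2, Pow(7, Rational(1, 2))))), -49177) = Add(Add(855, Mul(-18, Pow(7, Rational(1, 2))), -12540, Mul(264, Pow(7, Rational(1, 2)))), -49177) = Add(Add(-11685, Mul(246, Pow(7, Rational(1, 2)))), -49177) = Add(-60862, Mul(246, Pow(7, Rational(1, 2))))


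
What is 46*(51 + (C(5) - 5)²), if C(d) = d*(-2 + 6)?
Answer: 12696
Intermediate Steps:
C(d) = 4*d (C(d) = d*4 = 4*d)
46*(51 + (C(5) - 5)²) = 46*(51 + (4*5 - 5)²) = 46*(51 + (20 - 5)²) = 46*(51 + 15²) = 46*(51 + 225) = 46*276 = 12696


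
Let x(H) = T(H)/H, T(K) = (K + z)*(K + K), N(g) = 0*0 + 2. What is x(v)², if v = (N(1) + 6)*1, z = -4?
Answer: 64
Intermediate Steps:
N(g) = 2 (N(g) = 0 + 2 = 2)
T(K) = 2*K*(-4 + K) (T(K) = (K - 4)*(K + K) = (-4 + K)*(2*K) = 2*K*(-4 + K))
v = 8 (v = (2 + 6)*1 = 8*1 = 8)
x(H) = -8 + 2*H (x(H) = (2*H*(-4 + H))/H = -8 + 2*H)
x(v)² = (-8 + 2*8)² = (-8 + 16)² = 8² = 64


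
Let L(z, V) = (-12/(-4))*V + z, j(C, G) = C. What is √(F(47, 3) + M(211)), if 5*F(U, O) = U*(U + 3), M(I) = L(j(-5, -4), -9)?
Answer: √438 ≈ 20.928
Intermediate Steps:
L(z, V) = z + 3*V (L(z, V) = (-12*(-¼))*V + z = 3*V + z = z + 3*V)
M(I) = -32 (M(I) = -5 + 3*(-9) = -5 - 27 = -32)
F(U, O) = U*(3 + U)/5 (F(U, O) = (U*(U + 3))/5 = (U*(3 + U))/5 = U*(3 + U)/5)
√(F(47, 3) + M(211)) = √((⅕)*47*(3 + 47) - 32) = √((⅕)*47*50 - 32) = √(470 - 32) = √438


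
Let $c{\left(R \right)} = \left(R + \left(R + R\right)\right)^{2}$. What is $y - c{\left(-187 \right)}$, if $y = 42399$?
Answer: $-272322$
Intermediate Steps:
$c{\left(R \right)} = 9 R^{2}$ ($c{\left(R \right)} = \left(R + 2 R\right)^{2} = \left(3 R\right)^{2} = 9 R^{2}$)
$y - c{\left(-187 \right)} = 42399 - 9 \left(-187\right)^{2} = 42399 - 9 \cdot 34969 = 42399 - 314721 = -272322$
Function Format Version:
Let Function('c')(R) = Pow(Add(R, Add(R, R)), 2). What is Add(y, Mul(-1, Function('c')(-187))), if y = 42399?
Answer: -272322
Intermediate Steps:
Function('c')(R) = Mul(9, Pow(R, 2)) (Function('c')(R) = Pow(Add(R, Mul(2, R)), 2) = Pow(Mul(3, R), 2) = Mul(9, Pow(R, 2)))
Add(y, Mul(-1, Function('c')(-187))) = Add(42399, Mul(-1, Mul(9, Pow(-187, 2)))) = Add(42399, Mul(-1, Mul(9, 34969))) = Add(42399, Mul(-1, 314721)) = Add(42399, -314721) = -272322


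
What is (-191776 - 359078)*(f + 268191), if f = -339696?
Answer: 39388815270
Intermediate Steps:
(-191776 - 359078)*(f + 268191) = (-191776 - 359078)*(-339696 + 268191) = -550854*(-71505) = 39388815270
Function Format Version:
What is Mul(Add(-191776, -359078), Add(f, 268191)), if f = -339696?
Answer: 39388815270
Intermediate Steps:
Mul(Add(-191776, -359078), Add(f, 268191)) = Mul(Add(-191776, -359078), Add(-339696, 268191)) = Mul(-550854, -71505) = 39388815270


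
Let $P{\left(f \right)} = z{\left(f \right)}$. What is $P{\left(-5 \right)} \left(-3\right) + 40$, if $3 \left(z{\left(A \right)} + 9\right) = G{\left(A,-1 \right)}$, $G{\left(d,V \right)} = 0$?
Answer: $67$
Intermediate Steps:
$z{\left(A \right)} = -9$ ($z{\left(A \right)} = -9 + \frac{1}{3} \cdot 0 = -9 + 0 = -9$)
$P{\left(f \right)} = -9$
$P{\left(-5 \right)} \left(-3\right) + 40 = \left(-9\right) \left(-3\right) + 40 = 27 + 40 = 67$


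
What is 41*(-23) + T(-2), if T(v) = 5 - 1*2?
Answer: -940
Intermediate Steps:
T(v) = 3 (T(v) = 5 - 2 = 3)
41*(-23) + T(-2) = 41*(-23) + 3 = -943 + 3 = -940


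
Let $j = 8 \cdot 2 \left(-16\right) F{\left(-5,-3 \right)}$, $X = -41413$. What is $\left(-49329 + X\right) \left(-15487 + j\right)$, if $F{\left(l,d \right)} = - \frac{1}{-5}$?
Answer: $\frac{7049836722}{5} \approx 1.41 \cdot 10^{9}$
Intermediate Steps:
$F{\left(l,d \right)} = \frac{1}{5}$ ($F{\left(l,d \right)} = \left(-1\right) \left(- \frac{1}{5}\right) = \frac{1}{5}$)
$j = - \frac{256}{5}$ ($j = 8 \cdot 2 \left(-16\right) \frac{1}{5} = 16 \left(-16\right) \frac{1}{5} = \left(-256\right) \frac{1}{5} = - \frac{256}{5} \approx -51.2$)
$\left(-49329 + X\right) \left(-15487 + j\right) = \left(-49329 - 41413\right) \left(-15487 - \frac{256}{5}\right) = \left(-90742\right) \left(- \frac{77691}{5}\right) = \frac{7049836722}{5}$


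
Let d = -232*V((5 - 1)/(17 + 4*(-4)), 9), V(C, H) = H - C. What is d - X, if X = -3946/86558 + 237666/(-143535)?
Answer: -2398470108677/2070683755 ≈ -1158.3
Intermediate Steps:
X = -3523047123/2070683755 (X = -3946*1/86558 + 237666*(-1/143535) = -1973/43279 - 79222/47845 = -3523047123/2070683755 ≈ -1.7014)
d = -1160 (d = -232*(9 - (5 - 1)/(17 + 4*(-4))) = -232*(9 - 4/(17 - 16)) = -232*(9 - 4/1) = -232*(9 - 4) = -232*5 = -1160)
d - X = -1160 - 1*(-3523047123/2070683755) = -1160 + 3523047123/2070683755 = -2398470108677/2070683755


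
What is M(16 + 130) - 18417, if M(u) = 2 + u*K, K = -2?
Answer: -18707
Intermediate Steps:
M(u) = 2 - 2*u (M(u) = 2 + u*(-2) = 2 - 2*u)
M(16 + 130) - 18417 = (2 - 2*(16 + 130)) - 18417 = (2 - 2*146) - 18417 = (2 - 292) - 18417 = -290 - 18417 = -18707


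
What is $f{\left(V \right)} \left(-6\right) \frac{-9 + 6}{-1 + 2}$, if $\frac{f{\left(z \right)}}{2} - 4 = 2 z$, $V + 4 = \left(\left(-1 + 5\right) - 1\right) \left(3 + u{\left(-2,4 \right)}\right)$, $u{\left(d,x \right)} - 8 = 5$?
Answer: $3312$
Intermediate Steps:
$u{\left(d,x \right)} = 13$ ($u{\left(d,x \right)} = 8 + 5 = 13$)
$V = 44$ ($V = -4 + \left(\left(-1 + 5\right) - 1\right) \left(3 + 13\right) = -4 + \left(4 - 1\right) 16 = -4 + 3 \cdot 16 = -4 + 48 = 44$)
$f{\left(z \right)} = 8 + 4 z$ ($f{\left(z \right)} = 8 + 2 \cdot 2 z = 8 + 4 z$)
$f{\left(V \right)} \left(-6\right) \frac{-9 + 6}{-1 + 2} = \left(8 + 4 \cdot 44\right) \left(-6\right) \frac{-9 + 6}{-1 + 2} = \left(8 + 176\right) \left(-6\right) \left(- \frac{3}{1}\right) = 184 \left(-6\right) \left(\left(-3\right) 1\right) = \left(-1104\right) \left(-3\right) = 3312$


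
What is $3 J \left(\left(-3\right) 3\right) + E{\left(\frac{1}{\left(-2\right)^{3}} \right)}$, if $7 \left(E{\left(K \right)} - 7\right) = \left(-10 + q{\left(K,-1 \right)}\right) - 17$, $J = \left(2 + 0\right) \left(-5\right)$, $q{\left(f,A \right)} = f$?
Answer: $\frac{2185}{8} \approx 273.13$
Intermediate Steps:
$J = -10$ ($J = 2 \left(-5\right) = -10$)
$E{\left(K \right)} = \frac{22}{7} + \frac{K}{7}$ ($E{\left(K \right)} = 7 + \frac{\left(-10 + K\right) - 17}{7} = 7 + \frac{-27 + K}{7} = 7 + \left(- \frac{27}{7} + \frac{K}{7}\right) = \frac{22}{7} + \frac{K}{7}$)
$3 J \left(\left(-3\right) 3\right) + E{\left(\frac{1}{\left(-2\right)^{3}} \right)} = 3 \left(-10\right) \left(\left(-3\right) 3\right) + \left(\frac{22}{7} + \frac{1}{7 \left(-2\right)^{3}}\right) = \left(-30\right) \left(-9\right) + \left(\frac{22}{7} + \frac{1}{7 \left(-8\right)}\right) = 270 + \left(\frac{22}{7} + \frac{1}{7} \left(- \frac{1}{8}\right)\right) = 270 + \left(\frac{22}{7} - \frac{1}{56}\right) = 270 + \frac{25}{8} = \frac{2185}{8}$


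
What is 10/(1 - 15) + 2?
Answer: 9/7 ≈ 1.2857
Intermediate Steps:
10/(1 - 15) + 2 = 10/(-14) + 2 = 10*(-1/14) + 2 = -5/7 + 2 = 9/7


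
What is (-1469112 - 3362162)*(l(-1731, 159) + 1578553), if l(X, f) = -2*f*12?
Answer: -7607985924938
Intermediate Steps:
l(X, f) = -24*f
(-1469112 - 3362162)*(l(-1731, 159) + 1578553) = (-1469112 - 3362162)*(-24*159 + 1578553) = -4831274*(-3816 + 1578553) = -4831274*1574737 = -7607985924938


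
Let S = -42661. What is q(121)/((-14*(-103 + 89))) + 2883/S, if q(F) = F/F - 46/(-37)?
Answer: -469369/8361556 ≈ -0.056134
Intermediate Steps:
q(F) = 83/37 (q(F) = 1 - 46*(-1/37) = 1 + 46/37 = 83/37)
q(121)/((-14*(-103 + 89))) + 2883/S = 83/(37*((-14*(-103 + 89)))) + 2883/(-42661) = 83/(37*((-14*(-14)))) + 2883*(-1/42661) = (83/37)/196 - 2883/42661 = (83/37)*(1/196) - 2883/42661 = 83/7252 - 2883/42661 = -469369/8361556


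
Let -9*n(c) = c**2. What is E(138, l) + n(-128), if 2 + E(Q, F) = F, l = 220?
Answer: -14422/9 ≈ -1602.4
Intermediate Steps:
E(Q, F) = -2 + F
n(c) = -c**2/9
E(138, l) + n(-128) = (-2 + 220) - 1/9*(-128)**2 = 218 - 1/9*16384 = 218 - 16384/9 = -14422/9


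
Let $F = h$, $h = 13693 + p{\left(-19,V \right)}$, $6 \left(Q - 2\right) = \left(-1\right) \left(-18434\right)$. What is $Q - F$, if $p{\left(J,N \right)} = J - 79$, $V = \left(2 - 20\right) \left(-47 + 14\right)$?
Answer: $- \frac{31562}{3} \approx -10521.0$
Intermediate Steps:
$V = 594$ ($V = \left(-18\right) \left(-33\right) = 594$)
$Q = \frac{9223}{3}$ ($Q = 2 + \frac{\left(-1\right) \left(-18434\right)}{6} = 2 + \frac{1}{6} \cdot 18434 = 2 + \frac{9217}{3} = \frac{9223}{3} \approx 3074.3$)
$p{\left(J,N \right)} = -79 + J$
$h = 13595$ ($h = 13693 - 98 = 13595$)
$F = 13595$
$Q - F = \frac{9223}{3} - 13595 = - \frac{31562}{3}$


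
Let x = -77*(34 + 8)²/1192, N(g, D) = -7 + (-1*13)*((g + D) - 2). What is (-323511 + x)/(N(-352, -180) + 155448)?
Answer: -96440235/48390134 ≈ -1.9930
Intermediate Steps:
N(g, D) = 19 - 13*D - 13*g (N(g, D) = -7 - 13*((D + g) - 2) = -7 - 13*(-2 + D + g) = -7 + (26 - 13*D - 13*g) = 19 - 13*D - 13*g)
x = -33957/298 (x = -77*42²/1192 = -135828/1192 = -77*441/298 = -33957/298 ≈ -113.95)
(-323511 + x)/(N(-352, -180) + 155448) = (-323511 - 33957/298)/((19 - 13*(-180) - 13*(-352)) + 155448) = -96440235/(298*((19 + 2340 + 4576) + 155448)) = -96440235/(298*(6935 + 155448)) = -96440235/298/162383 = -96440235/298*1/162383 = -96440235/48390134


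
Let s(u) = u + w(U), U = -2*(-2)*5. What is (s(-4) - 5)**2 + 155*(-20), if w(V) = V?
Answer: -2979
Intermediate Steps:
U = 20 (U = 4*5 = 20)
s(u) = 20 + u (s(u) = u + 20 = 20 + u)
(s(-4) - 5)**2 + 155*(-20) = ((20 - 4) - 5)**2 + 155*(-20) = (16 - 5)**2 - 3100 = 11**2 - 3100 = 121 - 3100 = -2979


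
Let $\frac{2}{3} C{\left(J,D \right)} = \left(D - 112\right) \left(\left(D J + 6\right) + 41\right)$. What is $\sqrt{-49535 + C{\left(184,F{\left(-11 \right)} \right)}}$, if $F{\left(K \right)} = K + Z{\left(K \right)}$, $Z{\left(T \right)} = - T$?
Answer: $i \sqrt{57431} \approx 239.65 i$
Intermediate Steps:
$F{\left(K \right)} = 0$ ($F{\left(K \right)} = K - K = 0$)
$C{\left(J,D \right)} = \frac{3 \left(-112 + D\right) \left(47 + D J\right)}{2}$ ($C{\left(J,D \right)} = \frac{3 \left(D - 112\right) \left(\left(D J + 6\right) + 41\right)}{2} = \frac{3 \left(-112 + D\right) \left(\left(6 + D J\right) + 41\right)}{2} = \frac{3 \left(-112 + D\right) \left(47 + D J\right)}{2}$)
$\sqrt{-49535 + C{\left(184,F{\left(-11 \right)} \right)}} = \sqrt{-49535 + \left(-7896 + \frac{141}{2} \cdot 0 - 0 \cdot 184 + \frac{3}{2} \cdot 184 \cdot 0^{2}\right)} = \sqrt{-49535 + \left(-7896 + 0 + 0 + \frac{3}{2} \cdot 184 \cdot 0\right)} = \sqrt{-49535 + \left(-7896 + 0 + 0 + 0\right)} = \sqrt{-49535 - 7896} = \sqrt{-57431} = i \sqrt{57431}$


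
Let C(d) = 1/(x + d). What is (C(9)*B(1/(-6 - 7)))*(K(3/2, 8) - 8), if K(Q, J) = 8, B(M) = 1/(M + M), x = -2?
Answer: 0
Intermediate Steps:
C(d) = 1/(-2 + d)
B(M) = 1/(2*M)
(C(9)*B(1/(-6 - 7)))*(K(3/2, 8) - 8) = ((1/(2*(1/(-6 - 7))))/(-2 + 9))*(8 - 8) = ((1/(2*(1/(-13))))/7)*0 = ((1/(2*(-1/13)))/7)*0 = (((½)*(-13))/7)*0 = ((⅐)*(-13/2))*0 = -13/14*0 = 0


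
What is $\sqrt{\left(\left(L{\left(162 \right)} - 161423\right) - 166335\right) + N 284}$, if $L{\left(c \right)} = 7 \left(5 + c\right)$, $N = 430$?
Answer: $i \sqrt{204469} \approx 452.18 i$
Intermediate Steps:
$L{\left(c \right)} = 35 + 7 c$
$\sqrt{\left(\left(L{\left(162 \right)} - 161423\right) - 166335\right) + N 284} = \sqrt{\left(\left(\left(35 + 7 \cdot 162\right) - 161423\right) - 166335\right) + 430 \cdot 284} = \sqrt{\left(\left(\left(35 + 1134\right) - 161423\right) - 166335\right) + 122120} = \sqrt{\left(\left(1169 - 161423\right) - 166335\right) + 122120} = \sqrt{\left(-160254 - 166335\right) + 122120} = \sqrt{-326589 + 122120} = \sqrt{-204469} = i \sqrt{204469}$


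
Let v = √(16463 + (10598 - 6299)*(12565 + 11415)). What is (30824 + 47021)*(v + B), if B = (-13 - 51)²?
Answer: 318853120 + 77845*√103106483 ≈ 1.1093e+9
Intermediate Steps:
B = 4096 (B = (-64)² = 4096)
v = √103106483 (v = √(16463 + 4299*23980) = √(16463 + 103090020) = √103106483 ≈ 10154.)
(30824 + 47021)*(v + B) = (30824 + 47021)*(√103106483 + 4096) = 77845*(4096 + √103106483) = 318853120 + 77845*√103106483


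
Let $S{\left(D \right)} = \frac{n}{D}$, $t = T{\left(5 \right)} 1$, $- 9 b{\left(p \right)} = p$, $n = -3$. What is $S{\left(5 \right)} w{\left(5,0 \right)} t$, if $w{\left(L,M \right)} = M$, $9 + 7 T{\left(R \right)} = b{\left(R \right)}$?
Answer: $0$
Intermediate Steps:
$b{\left(p \right)} = - \frac{p}{9}$
$T{\left(R \right)} = - \frac{9}{7} - \frac{R}{63}$ ($T{\left(R \right)} = - \frac{9}{7} + \frac{\left(- \frac{1}{9}\right) R}{7} = - \frac{9}{7} - \frac{R}{63}$)
$t = - \frac{86}{63}$ ($t = \left(- \frac{9}{7} - \frac{5}{63}\right) 1 = \left(- \frac{86}{63}\right) 1 = - \frac{86}{63} \approx -1.3651$)
$S{\left(D \right)} = - \frac{3}{D}$
$S{\left(5 \right)} w{\left(5,0 \right)} t = - \frac{3}{5} \cdot 0 \left(- \frac{86}{63}\right) = \left(-3\right) \frac{1}{5} \cdot 0 \left(- \frac{86}{63}\right) = \left(- \frac{3}{5}\right) 0 \left(- \frac{86}{63}\right) = 0 \left(- \frac{86}{63}\right) = 0$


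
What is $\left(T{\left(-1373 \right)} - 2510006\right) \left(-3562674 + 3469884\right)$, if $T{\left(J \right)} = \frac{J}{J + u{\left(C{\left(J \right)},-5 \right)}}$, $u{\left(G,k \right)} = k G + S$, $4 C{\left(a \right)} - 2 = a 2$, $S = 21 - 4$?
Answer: $\frac{241520948339715}{1037} \approx 2.329 \cdot 10^{11}$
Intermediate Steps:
$S = 17$ ($S = 21 - 4 = 17$)
$C{\left(a \right)} = \frac{1}{2} + \frac{a}{2}$ ($C{\left(a \right)} = \frac{1}{2} + \frac{a 2}{4} = \frac{1}{2} + \frac{2 a}{4} = \frac{1}{2} + \frac{a}{2}$)
$u{\left(G,k \right)} = 17 + G k$ ($u{\left(G,k \right)} = k G + 17 = G k + 17 = 17 + G k$)
$T{\left(J \right)} = \frac{J}{\frac{29}{2} - \frac{3 J}{2}}$ ($T{\left(J \right)} = \frac{J}{J + \left(17 + \left(\frac{1}{2} + \frac{J}{2}\right) \left(-5\right)\right)} = \frac{J}{J + \left(17 - \left(\frac{5}{2} + \frac{5 J}{2}\right)\right)} = \frac{J}{J - \left(- \frac{29}{2} + \frac{5 J}{2}\right)} = \frac{J}{\frac{29}{2} - \frac{3 J}{2}}$)
$\left(T{\left(-1373 \right)} - 2510006\right) \left(-3562674 + 3469884\right) = \left(2 \left(-1373\right) \frac{1}{29 - -4119} - 2510006\right) \left(-3562674 + 3469884\right) = \left(2 \left(-1373\right) \frac{1}{29 + 4119} - 2510006\right) \left(-92790\right) = \left(2 \left(-1373\right) \frac{1}{4148} - 2510006\right) \left(-92790\right) = \left(- \frac{1373}{2074} - 2510006\right) \left(-92790\right) = \left(- \frac{5205753817}{2074}\right) \left(-92790\right) = \frac{241520948339715}{1037}$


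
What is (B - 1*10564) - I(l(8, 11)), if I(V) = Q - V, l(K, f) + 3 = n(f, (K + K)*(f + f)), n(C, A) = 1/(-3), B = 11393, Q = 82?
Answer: 2231/3 ≈ 743.67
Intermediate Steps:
n(C, A) = -⅓
l(K, f) = -10/3 (l(K, f) = -3 - ⅓ = -10/3)
I(V) = 82 - V
(B - 1*10564) - I(l(8, 11)) = (11393 - 1*10564) - (82 - 1*(-10/3)) = (11393 - 10564) - (82 + 10/3) = 829 - 1*256/3 = 829 - 256/3 = 2231/3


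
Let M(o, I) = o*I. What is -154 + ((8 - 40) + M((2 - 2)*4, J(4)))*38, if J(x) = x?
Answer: -1370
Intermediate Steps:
M(o, I) = I*o
-154 + ((8 - 40) + M((2 - 2)*4, J(4)))*38 = -154 + ((8 - 40) + 4*((2 - 2)*4))*38 = -154 + (-32 + 4*(0*4))*38 = -154 + (-32 + 4*0)*38 = -154 + (-32 + 0)*38 = -154 - 32*38 = -154 - 1216 = -1370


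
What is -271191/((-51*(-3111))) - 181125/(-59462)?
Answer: 4203971461/3144766794 ≈ 1.3368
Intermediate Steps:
-271191/((-51*(-3111))) - 181125/(-59462) = -271191/158661 - 181125*(-1/59462) = -271191*1/158661 + 181125/59462 = -90397/52887 + 181125/59462 = 4203971461/3144766794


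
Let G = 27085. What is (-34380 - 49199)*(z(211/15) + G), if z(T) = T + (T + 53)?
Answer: -34057773868/15 ≈ -2.2705e+9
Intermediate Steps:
z(T) = 53 + 2*T (z(T) = T + (53 + T) = 53 + 2*T)
(-34380 - 49199)*(z(211/15) + G) = (-34380 - 49199)*((53 + 2*(211/15)) + 27085) = -83579*((53 + 2*(211*(1/15))) + 27085) = -83579*((53 + 2*(211/15)) + 27085) = -83579*((53 + 422/15) + 27085) = -83579*(1217/15 + 27085) = -83579*407492/15 = -34057773868/15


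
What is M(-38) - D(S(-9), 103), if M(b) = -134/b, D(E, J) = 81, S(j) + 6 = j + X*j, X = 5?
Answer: -1472/19 ≈ -77.474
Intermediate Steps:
S(j) = -6 + 6*j (S(j) = -6 + (j + 5*j) = -6 + 6*j)
M(-38) - D(S(-9), 103) = -134/(-38) - 1*81 = -134*(-1/38) - 81 = 67/19 - 81 = -1472/19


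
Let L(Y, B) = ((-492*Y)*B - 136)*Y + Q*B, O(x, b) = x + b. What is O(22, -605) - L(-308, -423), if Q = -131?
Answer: -19742814108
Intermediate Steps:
O(x, b) = b + x
L(Y, B) = -131*B + Y*(-136 - 492*B*Y) (L(Y, B) = ((-492*Y)*B - 136)*Y - 131*B = (-492*B*Y - 136)*Y - 131*B = (-136 - 492*B*Y)*Y - 131*B = Y*(-136 - 492*B*Y) - 131*B = -131*B + Y*(-136 - 492*B*Y))
O(22, -605) - L(-308, -423) = (-605 + 22) - (-136*(-308) - 131*(-423) - 492*(-423)*(-308)**2) = -583 - (41888 + 55413 - 492*(-423)*94864) = -583 - (41888 + 55413 + 19742716224) = -583 - 1*19742813525 = -583 - 19742813525 = -19742814108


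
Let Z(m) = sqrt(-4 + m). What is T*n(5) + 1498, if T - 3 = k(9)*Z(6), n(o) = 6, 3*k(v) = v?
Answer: 1516 + 18*sqrt(2) ≈ 1541.5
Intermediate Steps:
k(v) = v/3
T = 3 + 3*sqrt(2) (T = 3 + ((1/3)*9)*sqrt(-4 + 6) = 3 + 3*sqrt(2) ≈ 7.2426)
T*n(5) + 1498 = (3 + 3*sqrt(2))*6 + 1498 = (18 + 18*sqrt(2)) + 1498 = 1516 + 18*sqrt(2)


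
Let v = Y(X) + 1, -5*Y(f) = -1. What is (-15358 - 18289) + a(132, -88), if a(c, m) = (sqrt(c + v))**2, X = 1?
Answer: -167569/5 ≈ -33514.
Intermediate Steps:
Y(f) = 1/5 (Y(f) = -1/5*(-1) = 1/5)
v = 6/5 (v = 1/5 + 1 = 6/5 ≈ 1.2000)
a(c, m) = 6/5 + c (a(c, m) = (sqrt(c + 6/5))**2 = (sqrt(6/5 + c))**2 = 6/5 + c)
(-15358 - 18289) + a(132, -88) = (-15358 - 18289) + (6/5 + 132) = -33647 + 666/5 = -167569/5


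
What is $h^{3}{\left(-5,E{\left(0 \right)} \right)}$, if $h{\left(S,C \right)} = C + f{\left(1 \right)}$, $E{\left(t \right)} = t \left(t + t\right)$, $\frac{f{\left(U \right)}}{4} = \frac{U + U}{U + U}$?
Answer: $64$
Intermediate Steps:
$f{\left(U \right)} = 4$ ($f{\left(U \right)} = 4 \frac{U + U}{U + U} = 4 \frac{2 U}{2 U} = 4 \cdot 2 U \frac{1}{2 U} = 4 \cdot 1 = 4$)
$E{\left(t \right)} = 2 t^{2}$ ($E{\left(t \right)} = t 2 t = 2 t^{2}$)
$h{\left(S,C \right)} = 4 + C$ ($h{\left(S,C \right)} = C + 4 = 4 + C$)
$h^{3}{\left(-5,E{\left(0 \right)} \right)} = \left(4 + 2 \cdot 0^{2}\right)^{3} = \left(4 + 2 \cdot 0\right)^{3} = \left(4 + 0\right)^{3} = 4^{3} = 64$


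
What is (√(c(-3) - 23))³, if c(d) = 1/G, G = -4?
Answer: -93*I*√93/8 ≈ -112.11*I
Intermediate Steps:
c(d) = -¼ (c(d) = 1/(-4) = -¼)
(√(c(-3) - 23))³ = (√(-¼ - 23))³ = (√(-93/4))³ = (I*√93/2)³ = -93*I*√93/8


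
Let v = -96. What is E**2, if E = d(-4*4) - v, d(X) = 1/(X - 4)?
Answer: 3682561/400 ≈ 9206.4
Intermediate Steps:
d(X) = 1/(-4 + X)
E = 1919/20 (E = 1/(-4 - 4*4) - 1*(-96) = 1/(-4 - 16) + 96 = 1/(-20) + 96 = -1/20 + 96 = 1919/20 ≈ 95.950)
E**2 = (1919/20)**2 = 3682561/400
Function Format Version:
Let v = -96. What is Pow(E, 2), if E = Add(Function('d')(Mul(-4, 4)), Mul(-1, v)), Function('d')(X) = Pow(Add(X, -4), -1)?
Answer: Rational(3682561, 400) ≈ 9206.4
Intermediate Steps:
Function('d')(X) = Pow(Add(-4, X), -1)
E = Rational(1919, 20) (E = Add(Pow(Add(-4, Mul(-4, 4)), -1), Mul(-1, -96)) = Add(Pow(Add(-4, -16), -1), 96) = Add(Pow(-20, -1), 96) = Add(Rational(-1, 20), 96) = Rational(1919, 20) ≈ 95.950)
Pow(E, 2) = Pow(Rational(1919, 20), 2) = Rational(3682561, 400)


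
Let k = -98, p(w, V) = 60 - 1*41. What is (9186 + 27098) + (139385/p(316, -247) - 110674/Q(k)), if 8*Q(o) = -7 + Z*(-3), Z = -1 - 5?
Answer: -7705857/209 ≈ -36870.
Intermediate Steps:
Z = -6
p(w, V) = 19 (p(w, V) = 60 - 41 = 19)
Q(o) = 11/8 (Q(o) = (-7 - 6*(-3))/8 = (-7 + 18)/8 = (⅛)*11 = 11/8)
(9186 + 27098) + (139385/p(316, -247) - 110674/Q(k)) = (9186 + 27098) + (139385/19 - 110674/11/8) = 36284 + (139385*(1/19) - 110674*8/11) = 36284 + (139385/19 - 885392/11) = 36284 - 15289213/209 = -7705857/209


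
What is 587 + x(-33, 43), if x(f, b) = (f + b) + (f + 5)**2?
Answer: 1381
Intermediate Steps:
x(f, b) = b + f + (5 + f)**2 (x(f, b) = (b + f) + (5 + f)**2 = b + f + (5 + f)**2)
587 + x(-33, 43) = 587 + (43 - 33 + (5 - 33)**2) = 587 + (43 - 33 + (-28)**2) = 587 + (43 - 33 + 784) = 587 + 794 = 1381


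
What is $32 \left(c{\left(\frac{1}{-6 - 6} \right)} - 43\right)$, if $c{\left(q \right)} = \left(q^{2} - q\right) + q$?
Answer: $- \frac{12382}{9} \approx -1375.8$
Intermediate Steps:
$c{\left(q \right)} = q^{2}$
$32 \left(c{\left(\frac{1}{-6 - 6} \right)} - 43\right) = 32 \left(\left(\frac{1}{-6 - 6}\right)^{2} - 43\right) = 32 \left(\left(\frac{1}{-12}\right)^{2} - 43\right) = 32 \left(\left(- \frac{1}{12}\right)^{2} - 43\right) = 32 \left(\frac{1}{144} - 43\right) = 32 \left(- \frac{6191}{144}\right) = - \frac{12382}{9}$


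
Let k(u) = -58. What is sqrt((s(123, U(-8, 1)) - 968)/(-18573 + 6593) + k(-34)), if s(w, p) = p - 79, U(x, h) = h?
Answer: I*sqrt(2077913030)/5990 ≈ 7.61*I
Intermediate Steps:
s(w, p) = -79 + p
sqrt((s(123, U(-8, 1)) - 968)/(-18573 + 6593) + k(-34)) = sqrt(((-79 + 1) - 968)/(-18573 + 6593) - 58) = sqrt((-78 - 968)/(-11980) - 58) = sqrt(-1046*(-1/11980) - 58) = sqrt(523/5990 - 58) = sqrt(-346897/5990) = I*sqrt(2077913030)/5990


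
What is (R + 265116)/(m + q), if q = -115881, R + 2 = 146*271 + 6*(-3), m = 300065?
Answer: 152331/92092 ≈ 1.6541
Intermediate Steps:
R = 39546 (R = -2 + (146*271 + 6*(-3)) = -2 + (39566 - 18) = -2 + 39548 = 39546)
(R + 265116)/(m + q) = (39546 + 265116)/(300065 - 115881) = 304662/184184 = 304662*(1/184184) = 152331/92092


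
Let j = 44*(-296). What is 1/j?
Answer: -1/13024 ≈ -7.6781e-5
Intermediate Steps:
j = -13024
1/j = 1/(-13024) = -1/13024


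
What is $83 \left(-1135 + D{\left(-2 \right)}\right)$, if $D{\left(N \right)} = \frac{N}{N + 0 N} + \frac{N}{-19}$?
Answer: $- \frac{1788152}{19} \approx -94113.0$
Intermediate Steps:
$D{\left(N \right)} = 1 - \frac{N}{19}$ ($D{\left(N \right)} = \frac{N}{N + 0} + N \left(- \frac{1}{19}\right) = \frac{N}{N} - \frac{N}{19} = 1 - \frac{N}{19}$)
$83 \left(-1135 + D{\left(-2 \right)}\right) = 83 \left(-1135 + \left(1 - - \frac{2}{19}\right)\right) = 83 \left(-1135 + \left(1 + \frac{2}{19}\right)\right) = 83 \left(-1135 + \frac{21}{19}\right) = 83 \left(- \frac{21544}{19}\right) = - \frac{1788152}{19}$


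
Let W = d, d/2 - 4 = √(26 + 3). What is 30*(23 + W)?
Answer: 930 + 60*√29 ≈ 1253.1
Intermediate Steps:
d = 8 + 2*√29 (d = 8 + 2*√(26 + 3) = 8 + 2*√29 ≈ 18.770)
W = 8 + 2*√29 ≈ 18.770
30*(23 + W) = 30*(23 + (8 + 2*√29)) = 30*(31 + 2*√29) = 930 + 60*√29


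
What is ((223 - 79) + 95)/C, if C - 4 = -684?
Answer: -239/680 ≈ -0.35147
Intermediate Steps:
C = -680 (C = 4 - 684 = -680)
((223 - 79) + 95)/C = ((223 - 79) + 95)/(-680) = (144 + 95)*(-1/680) = 239*(-1/680) = -239/680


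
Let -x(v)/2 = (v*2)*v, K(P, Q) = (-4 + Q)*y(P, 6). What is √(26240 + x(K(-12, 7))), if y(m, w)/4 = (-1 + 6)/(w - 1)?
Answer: 8*√401 ≈ 160.20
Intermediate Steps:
y(m, w) = 20/(-1 + w) (y(m, w) = 4*((-1 + 6)/(w - 1)) = 4*(5/(-1 + w)) = 20/(-1 + w))
K(P, Q) = -16 + 4*Q (K(P, Q) = (-4 + Q)*(20/(-1 + 6)) = (-4 + Q)*(20/5) = (-4 + Q)*(20*(⅕)) = (-4 + Q)*4 = -16 + 4*Q)
x(v) = -4*v² (x(v) = -2*v*2*v = -2*2*v*v = -4*v²)
√(26240 + x(K(-12, 7))) = √(26240 - 4*(-16 + 4*7)²) = √(26240 - 4*(-16 + 28)²) = √(26240 - 4*12²) = √(26240 - 4*144) = √(26240 - 576) = √25664 = 8*√401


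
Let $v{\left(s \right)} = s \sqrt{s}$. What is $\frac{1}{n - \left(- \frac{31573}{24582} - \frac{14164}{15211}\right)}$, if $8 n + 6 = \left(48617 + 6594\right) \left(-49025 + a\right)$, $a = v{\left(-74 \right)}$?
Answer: $- \frac{756873275141783049847688616}{256123609609193653986257560911097633} + \frac{1142450231577778246726512 i \sqrt{74}}{256123609609193653986257560911097633} \approx -2.9551 \cdot 10^{-9} + 3.8371 \cdot 10^{-11} i$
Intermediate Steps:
$v{\left(s \right)} = s^{\frac{3}{2}}$
$a = - 74 i \sqrt{74}$ ($a = \left(-74\right)^{\frac{3}{2}} = - 74 i \sqrt{74} \approx - 636.57 i$)
$n = - \frac{2706719281}{8} - \frac{2042807 i \sqrt{74}}{4}$ ($n = - \frac{3}{4} + \frac{\left(48617 + 6594\right) \left(-49025 - 74 i \sqrt{74}\right)}{8} = - \frac{3}{4} + \frac{55211 \left(-49025 - 74 i \sqrt{74}\right)}{8} = - \frac{3}{4} + \frac{-2706719275 - 4085614 i \sqrt{74}}{8} = - \frac{3}{4} - \left(\frac{2706719275}{8} + \frac{2042807 i \sqrt{74}}{4}\right) = - \frac{2706719281}{8} - \frac{2042807 i \sqrt{74}}{4} \approx -3.3834 \cdot 10^{8} - 4.3932 \cdot 10^{6} i$)
$\frac{1}{n - \left(- \frac{31573}{24582} - \frac{14164}{15211}\right)} = \frac{1}{\left(- \frac{2706719281}{8} - \frac{2042807 i \sqrt{74}}{4}\right) - \left(- \frac{31573}{24582} - \frac{14164}{15211}\right)} = \frac{1}{\left(- \frac{2706719281}{8} - \frac{2042807 i \sqrt{74}}{4}\right) - \left(- \frac{31573}{24582} + \frac{14164}{-15211}\right)} = \frac{1}{\left(- \frac{2706719281}{8} - \frac{2042807 i \sqrt{74}}{4}\right) + \left(\frac{31573}{24582} - - \frac{14164}{15211}\right)} = \frac{1}{\left(- \frac{2706719281}{8} - \frac{2042807 i \sqrt{74}}{4}\right) + \left(\frac{31573}{24582} + \frac{14164}{15211}\right)} = \frac{1}{\left(- \frac{2706719281}{8} - \frac{2042807 i \sqrt{74}}{4}\right) + \frac{828436351}{373916802}} = \frac{1}{- \frac{506043905417884277}{1495667208} - \frac{2042807 i \sqrt{74}}{4}}$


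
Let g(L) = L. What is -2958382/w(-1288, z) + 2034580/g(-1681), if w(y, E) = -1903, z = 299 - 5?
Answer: 1101234402/3198943 ≈ 344.25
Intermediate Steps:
z = 294
-2958382/w(-1288, z) + 2034580/g(-1681) = -2958382/(-1903) + 2034580/(-1681) = -2958382*(-1/1903) + 2034580*(-1/1681) = 2958382/1903 - 2034580/1681 = 1101234402/3198943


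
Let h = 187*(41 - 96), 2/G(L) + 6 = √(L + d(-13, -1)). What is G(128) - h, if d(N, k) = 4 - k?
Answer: 997657/97 + 2*√133/97 ≈ 10285.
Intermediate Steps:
G(L) = 2/(-6 + √(5 + L)) (G(L) = 2/(-6 + √(L + (4 - 1*(-1)))) = 2/(-6 + √(L + (4 + 1))) = 2/(-6 + √(L + 5)) = 2/(-6 + √(5 + L)))
h = -10285 (h = 187*(-55) = -10285)
G(128) - h = 2/(-6 + √(5 + 128)) - 1*(-10285) = 2/(-6 + √133) + 10285 = 10285 + 2/(-6 + √133)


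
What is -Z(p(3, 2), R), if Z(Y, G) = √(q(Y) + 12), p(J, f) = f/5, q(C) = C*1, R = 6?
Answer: -√310/5 ≈ -3.5214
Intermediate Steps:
q(C) = C
p(J, f) = f/5 (p(J, f) = f*(⅕) = f/5)
Z(Y, G) = √(12 + Y) (Z(Y, G) = √(Y + 12) = √(12 + Y))
-Z(p(3, 2), R) = -√(12 + (⅕)*2) = -√(12 + ⅖) = -√(62/5) = -√310/5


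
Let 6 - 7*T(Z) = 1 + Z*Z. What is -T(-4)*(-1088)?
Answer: -11968/7 ≈ -1709.7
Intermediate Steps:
T(Z) = 5/7 - Z²/7 (T(Z) = 6/7 - (1 + Z*Z)/7 = 6/7 - (1 + Z²)/7 = 6/7 + (-⅐ - Z²/7) = 5/7 - Z²/7)
-T(-4)*(-1088) = -(5/7 - ⅐*(-4)²)*(-1088) = -(5/7 - ⅐*16)*(-1088) = -(5/7 - 16/7)*(-1088) = -(-11)*(-1088)/7 = -1*11968/7 = -11968/7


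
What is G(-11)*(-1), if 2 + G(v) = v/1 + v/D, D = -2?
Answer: 15/2 ≈ 7.5000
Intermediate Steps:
G(v) = -2 + v/2 (G(v) = -2 + (v/1 + v/(-2)) = -2 + (v*1 + v*(-½)) = -2 + (v - v/2) = -2 + v/2)
G(-11)*(-1) = (-2 + (½)*(-11))*(-1) = (-2 - 11/2)*(-1) = -15/2*(-1) = 15/2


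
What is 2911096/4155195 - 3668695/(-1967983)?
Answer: 20973130559893/8177353121685 ≈ 2.5648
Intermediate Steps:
2911096/4155195 - 3668695/(-1967983) = 2911096*(1/4155195) - 3668695*(-1/1967983) = 2911096/4155195 + 3668695/1967983 = 20973130559893/8177353121685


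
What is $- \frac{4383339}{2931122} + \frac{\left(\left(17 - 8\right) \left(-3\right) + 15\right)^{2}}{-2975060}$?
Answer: $- \frac{3260279651727}{2180065954330} \approx -1.4955$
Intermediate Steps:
$- \frac{4383339}{2931122} + \frac{\left(\left(17 - 8\right) \left(-3\right) + 15\right)^{2}}{-2975060} = \left(-4383339\right) \frac{1}{2931122} + \left(9 \left(-3\right) + 15\right)^{2} \left(- \frac{1}{2975060}\right) = - \frac{4383339}{2931122} + \left(-27 + 15\right)^{2} \left(- \frac{1}{2975060}\right) = - \frac{4383339}{2931122} + \left(-12\right)^{2} \left(- \frac{1}{2975060}\right) = - \frac{4383339}{2931122} + 144 \left(- \frac{1}{2975060}\right) = - \frac{4383339}{2931122} - \frac{36}{743765} = - \frac{3260279651727}{2180065954330}$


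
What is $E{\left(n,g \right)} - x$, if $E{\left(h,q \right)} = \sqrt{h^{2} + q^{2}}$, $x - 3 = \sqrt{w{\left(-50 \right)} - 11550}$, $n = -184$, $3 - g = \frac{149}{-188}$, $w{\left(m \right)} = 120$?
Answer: $-3 + \frac{23 \sqrt{2262977}}{188} - 3 i \sqrt{1270} \approx 181.04 - 106.91 i$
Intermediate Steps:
$g = \frac{713}{188}$ ($g = 3 - \frac{149}{-188} = 3 - 149 \left(- \frac{1}{188}\right) = 3 - - \frac{149}{188} = 3 + \frac{149}{188} = \frac{713}{188} \approx 3.7926$)
$x = 3 + 3 i \sqrt{1270}$ ($x = 3 + \sqrt{120 - 11550} = 3 + \sqrt{-11430} = 3 + 3 i \sqrt{1270} \approx 3.0 + 106.91 i$)
$E{\left(n,g \right)} - x = \sqrt{\left(-184\right)^{2} + \left(\frac{713}{188}\right)^{2}} - \left(3 + 3 i \sqrt{1270}\right) = \sqrt{33856 + \frac{508369}{35344}} - \left(3 + 3 i \sqrt{1270}\right) = \sqrt{\frac{1197114833}{35344}} - \left(3 + 3 i \sqrt{1270}\right) = \frac{23 \sqrt{2262977}}{188} - \left(3 + 3 i \sqrt{1270}\right) = -3 + \frac{23 \sqrt{2262977}}{188} - 3 i \sqrt{1270}$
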